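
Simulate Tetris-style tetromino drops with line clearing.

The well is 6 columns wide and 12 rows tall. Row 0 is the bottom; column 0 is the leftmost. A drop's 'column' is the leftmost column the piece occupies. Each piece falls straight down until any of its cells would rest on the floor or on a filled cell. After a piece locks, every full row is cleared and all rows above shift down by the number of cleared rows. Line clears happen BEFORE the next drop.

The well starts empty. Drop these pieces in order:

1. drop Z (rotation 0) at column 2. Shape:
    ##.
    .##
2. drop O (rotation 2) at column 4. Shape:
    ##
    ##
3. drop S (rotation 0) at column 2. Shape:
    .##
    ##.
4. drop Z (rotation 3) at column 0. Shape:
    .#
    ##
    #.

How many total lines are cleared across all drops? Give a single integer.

Answer: 1

Derivation:
Drop 1: Z rot0 at col 2 lands with bottom-row=0; cleared 0 line(s) (total 0); column heights now [0 0 2 2 1 0], max=2
Drop 2: O rot2 at col 4 lands with bottom-row=1; cleared 0 line(s) (total 0); column heights now [0 0 2 2 3 3], max=3
Drop 3: S rot0 at col 2 lands with bottom-row=2; cleared 0 line(s) (total 0); column heights now [0 0 3 4 4 3], max=4
Drop 4: Z rot3 at col 0 lands with bottom-row=0; cleared 1 line(s) (total 1); column heights now [1 2 2 3 3 2], max=3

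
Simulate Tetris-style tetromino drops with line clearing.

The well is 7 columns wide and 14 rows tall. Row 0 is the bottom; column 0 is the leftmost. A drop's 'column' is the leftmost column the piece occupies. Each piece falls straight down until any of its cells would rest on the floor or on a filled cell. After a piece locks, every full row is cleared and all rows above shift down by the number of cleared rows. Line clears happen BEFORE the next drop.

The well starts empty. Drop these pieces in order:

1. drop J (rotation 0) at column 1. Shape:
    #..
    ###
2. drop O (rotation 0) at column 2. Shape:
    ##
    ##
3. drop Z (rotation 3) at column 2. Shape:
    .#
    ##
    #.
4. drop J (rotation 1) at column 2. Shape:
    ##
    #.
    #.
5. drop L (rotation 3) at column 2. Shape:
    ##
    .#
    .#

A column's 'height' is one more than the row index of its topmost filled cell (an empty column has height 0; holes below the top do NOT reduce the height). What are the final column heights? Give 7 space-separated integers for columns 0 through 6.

Answer: 0 2 11 11 0 0 0

Derivation:
Drop 1: J rot0 at col 1 lands with bottom-row=0; cleared 0 line(s) (total 0); column heights now [0 2 1 1 0 0 0], max=2
Drop 2: O rot0 at col 2 lands with bottom-row=1; cleared 0 line(s) (total 0); column heights now [0 2 3 3 0 0 0], max=3
Drop 3: Z rot3 at col 2 lands with bottom-row=3; cleared 0 line(s) (total 0); column heights now [0 2 5 6 0 0 0], max=6
Drop 4: J rot1 at col 2 lands with bottom-row=5; cleared 0 line(s) (total 0); column heights now [0 2 8 8 0 0 0], max=8
Drop 5: L rot3 at col 2 lands with bottom-row=8; cleared 0 line(s) (total 0); column heights now [0 2 11 11 0 0 0], max=11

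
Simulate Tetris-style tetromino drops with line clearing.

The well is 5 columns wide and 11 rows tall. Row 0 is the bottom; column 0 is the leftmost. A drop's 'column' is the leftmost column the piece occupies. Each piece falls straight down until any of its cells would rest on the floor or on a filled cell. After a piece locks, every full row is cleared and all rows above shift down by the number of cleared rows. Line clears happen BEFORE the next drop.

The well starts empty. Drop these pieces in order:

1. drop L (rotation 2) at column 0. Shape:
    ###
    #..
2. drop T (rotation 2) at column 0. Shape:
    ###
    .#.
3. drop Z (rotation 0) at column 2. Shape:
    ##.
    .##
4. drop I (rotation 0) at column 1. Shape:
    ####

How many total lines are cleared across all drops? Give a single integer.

Drop 1: L rot2 at col 0 lands with bottom-row=0; cleared 0 line(s) (total 0); column heights now [2 2 2 0 0], max=2
Drop 2: T rot2 at col 0 lands with bottom-row=2; cleared 0 line(s) (total 0); column heights now [4 4 4 0 0], max=4
Drop 3: Z rot0 at col 2 lands with bottom-row=3; cleared 1 line(s) (total 1); column heights now [2 3 4 4 0], max=4
Drop 4: I rot0 at col 1 lands with bottom-row=4; cleared 0 line(s) (total 1); column heights now [2 5 5 5 5], max=5

Answer: 1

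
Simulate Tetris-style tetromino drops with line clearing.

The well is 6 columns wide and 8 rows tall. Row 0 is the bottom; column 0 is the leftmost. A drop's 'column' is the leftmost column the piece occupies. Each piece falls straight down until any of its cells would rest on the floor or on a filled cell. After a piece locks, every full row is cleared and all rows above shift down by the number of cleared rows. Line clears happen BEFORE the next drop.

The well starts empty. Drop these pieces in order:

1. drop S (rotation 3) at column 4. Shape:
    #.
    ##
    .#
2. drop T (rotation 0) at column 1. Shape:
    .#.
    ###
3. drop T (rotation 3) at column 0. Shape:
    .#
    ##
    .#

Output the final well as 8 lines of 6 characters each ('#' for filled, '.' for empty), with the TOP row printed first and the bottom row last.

Drop 1: S rot3 at col 4 lands with bottom-row=0; cleared 0 line(s) (total 0); column heights now [0 0 0 0 3 2], max=3
Drop 2: T rot0 at col 1 lands with bottom-row=0; cleared 0 line(s) (total 0); column heights now [0 1 2 1 3 2], max=3
Drop 3: T rot3 at col 0 lands with bottom-row=1; cleared 0 line(s) (total 0); column heights now [3 4 2 1 3 2], max=4

Answer: ......
......
......
......
.#....
##..#.
.##.##
.###.#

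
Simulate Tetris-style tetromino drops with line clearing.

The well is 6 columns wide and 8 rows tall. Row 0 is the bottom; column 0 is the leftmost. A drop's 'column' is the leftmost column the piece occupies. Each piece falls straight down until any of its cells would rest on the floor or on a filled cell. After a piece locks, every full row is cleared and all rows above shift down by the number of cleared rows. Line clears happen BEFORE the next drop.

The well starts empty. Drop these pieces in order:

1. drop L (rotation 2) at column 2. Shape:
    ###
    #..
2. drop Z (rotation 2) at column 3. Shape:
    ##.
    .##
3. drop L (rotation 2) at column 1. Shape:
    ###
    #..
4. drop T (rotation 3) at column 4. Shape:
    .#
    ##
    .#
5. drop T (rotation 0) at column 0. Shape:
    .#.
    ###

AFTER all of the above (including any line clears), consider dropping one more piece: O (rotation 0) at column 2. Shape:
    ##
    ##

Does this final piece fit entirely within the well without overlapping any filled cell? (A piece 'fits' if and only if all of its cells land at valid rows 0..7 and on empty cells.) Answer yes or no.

Answer: yes

Derivation:
Drop 1: L rot2 at col 2 lands with bottom-row=0; cleared 0 line(s) (total 0); column heights now [0 0 2 2 2 0], max=2
Drop 2: Z rot2 at col 3 lands with bottom-row=2; cleared 0 line(s) (total 0); column heights now [0 0 2 4 4 3], max=4
Drop 3: L rot2 at col 1 lands with bottom-row=3; cleared 0 line(s) (total 0); column heights now [0 5 5 5 4 3], max=5
Drop 4: T rot3 at col 4 lands with bottom-row=3; cleared 0 line(s) (total 0); column heights now [0 5 5 5 5 6], max=6
Drop 5: T rot0 at col 0 lands with bottom-row=5; cleared 0 line(s) (total 0); column heights now [6 7 6 5 5 6], max=7
Test piece O rot0 at col 2 (width 2): heights before test = [6 7 6 5 5 6]; fits = True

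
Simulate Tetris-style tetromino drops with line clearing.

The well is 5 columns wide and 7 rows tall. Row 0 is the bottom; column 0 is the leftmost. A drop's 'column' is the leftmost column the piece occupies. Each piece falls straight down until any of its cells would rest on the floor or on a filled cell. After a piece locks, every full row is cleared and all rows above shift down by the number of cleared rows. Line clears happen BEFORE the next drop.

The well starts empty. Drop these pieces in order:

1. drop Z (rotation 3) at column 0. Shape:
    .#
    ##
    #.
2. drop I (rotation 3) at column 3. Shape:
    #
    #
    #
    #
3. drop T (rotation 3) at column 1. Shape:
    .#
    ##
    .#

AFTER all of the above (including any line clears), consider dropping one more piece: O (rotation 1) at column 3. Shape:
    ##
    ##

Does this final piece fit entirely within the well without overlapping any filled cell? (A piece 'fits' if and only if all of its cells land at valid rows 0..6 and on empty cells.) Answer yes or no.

Drop 1: Z rot3 at col 0 lands with bottom-row=0; cleared 0 line(s) (total 0); column heights now [2 3 0 0 0], max=3
Drop 2: I rot3 at col 3 lands with bottom-row=0; cleared 0 line(s) (total 0); column heights now [2 3 0 4 0], max=4
Drop 3: T rot3 at col 1 lands with bottom-row=2; cleared 0 line(s) (total 0); column heights now [2 4 5 4 0], max=5
Test piece O rot1 at col 3 (width 2): heights before test = [2 4 5 4 0]; fits = True

Answer: yes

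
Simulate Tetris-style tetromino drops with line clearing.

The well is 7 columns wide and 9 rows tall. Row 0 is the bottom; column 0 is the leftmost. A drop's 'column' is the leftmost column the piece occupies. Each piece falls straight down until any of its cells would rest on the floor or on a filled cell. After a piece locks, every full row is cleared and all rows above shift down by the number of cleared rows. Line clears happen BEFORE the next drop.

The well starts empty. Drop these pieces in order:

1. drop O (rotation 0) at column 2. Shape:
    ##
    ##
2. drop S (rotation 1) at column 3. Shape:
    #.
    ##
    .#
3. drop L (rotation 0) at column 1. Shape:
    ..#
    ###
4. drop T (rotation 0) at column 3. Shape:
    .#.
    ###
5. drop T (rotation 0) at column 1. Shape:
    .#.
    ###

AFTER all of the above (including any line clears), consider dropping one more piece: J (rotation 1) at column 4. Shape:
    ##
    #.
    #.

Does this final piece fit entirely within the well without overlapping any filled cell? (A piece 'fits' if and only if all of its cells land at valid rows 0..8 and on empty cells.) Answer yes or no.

Drop 1: O rot0 at col 2 lands with bottom-row=0; cleared 0 line(s) (total 0); column heights now [0 0 2 2 0 0 0], max=2
Drop 2: S rot1 at col 3 lands with bottom-row=1; cleared 0 line(s) (total 0); column heights now [0 0 2 4 3 0 0], max=4
Drop 3: L rot0 at col 1 lands with bottom-row=4; cleared 0 line(s) (total 0); column heights now [0 5 5 6 3 0 0], max=6
Drop 4: T rot0 at col 3 lands with bottom-row=6; cleared 0 line(s) (total 0); column heights now [0 5 5 7 8 7 0], max=8
Drop 5: T rot0 at col 1 lands with bottom-row=7; cleared 0 line(s) (total 0); column heights now [0 8 9 8 8 7 0], max=9
Test piece J rot1 at col 4 (width 2): heights before test = [0 8 9 8 8 7 0]; fits = False

Answer: no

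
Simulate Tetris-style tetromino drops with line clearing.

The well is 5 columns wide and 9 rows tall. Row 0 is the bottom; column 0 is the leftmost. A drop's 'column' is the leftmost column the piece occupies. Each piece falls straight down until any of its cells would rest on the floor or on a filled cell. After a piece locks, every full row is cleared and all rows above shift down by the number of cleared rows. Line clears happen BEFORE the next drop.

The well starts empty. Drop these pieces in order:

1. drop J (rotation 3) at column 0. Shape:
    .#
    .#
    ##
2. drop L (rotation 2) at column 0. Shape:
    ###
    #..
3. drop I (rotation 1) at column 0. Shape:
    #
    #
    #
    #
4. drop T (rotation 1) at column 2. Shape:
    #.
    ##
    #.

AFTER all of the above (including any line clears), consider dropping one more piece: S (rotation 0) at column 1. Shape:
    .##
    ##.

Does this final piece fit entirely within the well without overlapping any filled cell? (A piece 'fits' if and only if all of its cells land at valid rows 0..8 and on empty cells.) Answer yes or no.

Answer: yes

Derivation:
Drop 1: J rot3 at col 0 lands with bottom-row=0; cleared 0 line(s) (total 0); column heights now [1 3 0 0 0], max=3
Drop 2: L rot2 at col 0 lands with bottom-row=2; cleared 0 line(s) (total 0); column heights now [4 4 4 0 0], max=4
Drop 3: I rot1 at col 0 lands with bottom-row=4; cleared 0 line(s) (total 0); column heights now [8 4 4 0 0], max=8
Drop 4: T rot1 at col 2 lands with bottom-row=4; cleared 0 line(s) (total 0); column heights now [8 4 7 6 0], max=8
Test piece S rot0 at col 1 (width 3): heights before test = [8 4 7 6 0]; fits = True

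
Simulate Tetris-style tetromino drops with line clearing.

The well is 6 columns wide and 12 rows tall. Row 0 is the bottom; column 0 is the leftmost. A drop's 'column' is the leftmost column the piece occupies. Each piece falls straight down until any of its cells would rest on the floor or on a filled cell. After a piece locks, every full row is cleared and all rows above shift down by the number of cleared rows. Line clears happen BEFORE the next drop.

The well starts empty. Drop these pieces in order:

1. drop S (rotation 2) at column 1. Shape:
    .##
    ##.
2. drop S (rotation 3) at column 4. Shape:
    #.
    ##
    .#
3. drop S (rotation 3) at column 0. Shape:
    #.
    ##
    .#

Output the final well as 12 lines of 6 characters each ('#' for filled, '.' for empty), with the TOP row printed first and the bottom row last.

Drop 1: S rot2 at col 1 lands with bottom-row=0; cleared 0 line(s) (total 0); column heights now [0 1 2 2 0 0], max=2
Drop 2: S rot3 at col 4 lands with bottom-row=0; cleared 0 line(s) (total 0); column heights now [0 1 2 2 3 2], max=3
Drop 3: S rot3 at col 0 lands with bottom-row=1; cleared 0 line(s) (total 0); column heights now [4 3 2 2 3 2], max=4

Answer: ......
......
......
......
......
......
......
......
#.....
##..#.
.#####
.##..#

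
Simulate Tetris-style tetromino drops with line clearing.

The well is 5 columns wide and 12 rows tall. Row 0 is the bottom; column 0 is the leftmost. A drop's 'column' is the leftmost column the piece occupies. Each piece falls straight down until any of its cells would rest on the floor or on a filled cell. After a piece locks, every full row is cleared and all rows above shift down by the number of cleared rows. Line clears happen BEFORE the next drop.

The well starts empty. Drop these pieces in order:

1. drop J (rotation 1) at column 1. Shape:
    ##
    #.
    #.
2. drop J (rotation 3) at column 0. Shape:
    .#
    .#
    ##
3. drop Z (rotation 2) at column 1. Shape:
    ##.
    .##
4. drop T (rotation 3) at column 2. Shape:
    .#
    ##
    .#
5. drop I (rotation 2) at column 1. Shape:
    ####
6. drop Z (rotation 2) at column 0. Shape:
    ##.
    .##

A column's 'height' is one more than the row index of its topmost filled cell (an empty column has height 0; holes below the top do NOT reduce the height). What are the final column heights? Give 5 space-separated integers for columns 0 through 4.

Answer: 12 12 11 10 10

Derivation:
Drop 1: J rot1 at col 1 lands with bottom-row=0; cleared 0 line(s) (total 0); column heights now [0 3 3 0 0], max=3
Drop 2: J rot3 at col 0 lands with bottom-row=3; cleared 0 line(s) (total 0); column heights now [4 6 3 0 0], max=6
Drop 3: Z rot2 at col 1 lands with bottom-row=5; cleared 0 line(s) (total 0); column heights now [4 7 7 6 0], max=7
Drop 4: T rot3 at col 2 lands with bottom-row=6; cleared 0 line(s) (total 0); column heights now [4 7 8 9 0], max=9
Drop 5: I rot2 at col 1 lands with bottom-row=9; cleared 0 line(s) (total 0); column heights now [4 10 10 10 10], max=10
Drop 6: Z rot2 at col 0 lands with bottom-row=10; cleared 0 line(s) (total 0); column heights now [12 12 11 10 10], max=12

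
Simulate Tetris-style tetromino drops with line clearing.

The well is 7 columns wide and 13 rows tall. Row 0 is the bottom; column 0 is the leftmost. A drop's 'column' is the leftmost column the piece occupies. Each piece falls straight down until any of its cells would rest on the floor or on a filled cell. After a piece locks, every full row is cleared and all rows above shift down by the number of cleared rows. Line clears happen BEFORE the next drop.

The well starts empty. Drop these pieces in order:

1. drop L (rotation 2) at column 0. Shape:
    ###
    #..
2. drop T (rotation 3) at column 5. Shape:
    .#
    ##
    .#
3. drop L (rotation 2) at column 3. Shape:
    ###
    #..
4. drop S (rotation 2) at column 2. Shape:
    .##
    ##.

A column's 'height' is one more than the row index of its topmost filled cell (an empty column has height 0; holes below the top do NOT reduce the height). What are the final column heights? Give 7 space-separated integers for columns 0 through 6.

Drop 1: L rot2 at col 0 lands with bottom-row=0; cleared 0 line(s) (total 0); column heights now [2 2 2 0 0 0 0], max=2
Drop 2: T rot3 at col 5 lands with bottom-row=0; cleared 0 line(s) (total 0); column heights now [2 2 2 0 0 2 3], max=3
Drop 3: L rot2 at col 3 lands with bottom-row=1; cleared 0 line(s) (total 0); column heights now [2 2 2 3 3 3 3], max=3
Drop 4: S rot2 at col 2 lands with bottom-row=3; cleared 0 line(s) (total 0); column heights now [2 2 4 5 5 3 3], max=5

Answer: 2 2 4 5 5 3 3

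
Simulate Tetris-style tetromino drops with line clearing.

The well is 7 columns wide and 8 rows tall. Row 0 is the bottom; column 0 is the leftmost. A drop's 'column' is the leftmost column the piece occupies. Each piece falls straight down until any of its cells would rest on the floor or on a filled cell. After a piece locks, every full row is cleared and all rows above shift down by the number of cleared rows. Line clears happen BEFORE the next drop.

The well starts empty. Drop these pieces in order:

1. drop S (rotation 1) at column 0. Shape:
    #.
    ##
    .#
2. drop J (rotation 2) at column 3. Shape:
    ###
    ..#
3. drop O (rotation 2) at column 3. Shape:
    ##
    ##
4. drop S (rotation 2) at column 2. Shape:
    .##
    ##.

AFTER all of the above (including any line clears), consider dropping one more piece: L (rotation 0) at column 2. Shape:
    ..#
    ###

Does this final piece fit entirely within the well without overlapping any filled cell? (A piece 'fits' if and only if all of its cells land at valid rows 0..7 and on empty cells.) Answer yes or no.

Drop 1: S rot1 at col 0 lands with bottom-row=0; cleared 0 line(s) (total 0); column heights now [3 2 0 0 0 0 0], max=3
Drop 2: J rot2 at col 3 lands with bottom-row=0; cleared 0 line(s) (total 0); column heights now [3 2 0 2 2 2 0], max=3
Drop 3: O rot2 at col 3 lands with bottom-row=2; cleared 0 line(s) (total 0); column heights now [3 2 0 4 4 2 0], max=4
Drop 4: S rot2 at col 2 lands with bottom-row=4; cleared 0 line(s) (total 0); column heights now [3 2 5 6 6 2 0], max=6
Test piece L rot0 at col 2 (width 3): heights before test = [3 2 5 6 6 2 0]; fits = True

Answer: yes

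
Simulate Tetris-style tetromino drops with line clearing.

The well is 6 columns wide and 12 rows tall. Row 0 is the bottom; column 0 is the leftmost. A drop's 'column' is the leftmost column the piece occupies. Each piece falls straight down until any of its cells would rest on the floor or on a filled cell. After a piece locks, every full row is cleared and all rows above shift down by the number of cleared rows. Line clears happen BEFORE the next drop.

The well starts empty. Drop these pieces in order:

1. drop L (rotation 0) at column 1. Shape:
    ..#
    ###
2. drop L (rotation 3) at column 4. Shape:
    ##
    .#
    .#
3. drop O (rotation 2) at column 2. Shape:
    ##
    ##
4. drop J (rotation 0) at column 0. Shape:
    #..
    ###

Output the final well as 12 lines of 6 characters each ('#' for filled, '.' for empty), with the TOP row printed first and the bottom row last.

Drop 1: L rot0 at col 1 lands with bottom-row=0; cleared 0 line(s) (total 0); column heights now [0 1 1 2 0 0], max=2
Drop 2: L rot3 at col 4 lands with bottom-row=0; cleared 0 line(s) (total 0); column heights now [0 1 1 2 3 3], max=3
Drop 3: O rot2 at col 2 lands with bottom-row=2; cleared 0 line(s) (total 0); column heights now [0 1 4 4 3 3], max=4
Drop 4: J rot0 at col 0 lands with bottom-row=4; cleared 0 line(s) (total 0); column heights now [6 5 5 4 3 3], max=6

Answer: ......
......
......
......
......
......
#.....
###...
..##..
..####
...#.#
.###.#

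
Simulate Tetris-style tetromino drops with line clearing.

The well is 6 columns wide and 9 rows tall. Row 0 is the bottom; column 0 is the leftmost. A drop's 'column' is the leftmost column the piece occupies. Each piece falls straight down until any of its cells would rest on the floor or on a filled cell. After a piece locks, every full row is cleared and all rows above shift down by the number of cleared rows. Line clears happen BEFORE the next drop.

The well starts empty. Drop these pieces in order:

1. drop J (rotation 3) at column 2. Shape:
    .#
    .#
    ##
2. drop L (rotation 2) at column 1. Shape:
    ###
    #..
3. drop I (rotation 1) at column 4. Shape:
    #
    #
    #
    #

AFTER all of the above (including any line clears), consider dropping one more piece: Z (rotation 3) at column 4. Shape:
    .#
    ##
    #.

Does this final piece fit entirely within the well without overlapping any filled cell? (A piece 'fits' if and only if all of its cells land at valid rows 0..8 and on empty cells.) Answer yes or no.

Drop 1: J rot3 at col 2 lands with bottom-row=0; cleared 0 line(s) (total 0); column heights now [0 0 1 3 0 0], max=3
Drop 2: L rot2 at col 1 lands with bottom-row=2; cleared 0 line(s) (total 0); column heights now [0 4 4 4 0 0], max=4
Drop 3: I rot1 at col 4 lands with bottom-row=0; cleared 0 line(s) (total 0); column heights now [0 4 4 4 4 0], max=4
Test piece Z rot3 at col 4 (width 2): heights before test = [0 4 4 4 4 0]; fits = True

Answer: yes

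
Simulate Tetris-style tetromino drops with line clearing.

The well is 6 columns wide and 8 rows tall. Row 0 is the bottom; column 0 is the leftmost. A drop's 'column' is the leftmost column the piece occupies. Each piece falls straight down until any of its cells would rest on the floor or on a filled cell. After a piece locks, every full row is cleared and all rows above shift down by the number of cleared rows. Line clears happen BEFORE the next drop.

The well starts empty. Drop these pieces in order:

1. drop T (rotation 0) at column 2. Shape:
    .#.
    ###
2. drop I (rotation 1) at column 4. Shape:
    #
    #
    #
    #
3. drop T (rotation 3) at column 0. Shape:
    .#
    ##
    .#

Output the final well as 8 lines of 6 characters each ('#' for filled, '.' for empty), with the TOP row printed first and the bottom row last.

Answer: ......
......
......
....#.
....#.
.#..#.
##.##.
.####.

Derivation:
Drop 1: T rot0 at col 2 lands with bottom-row=0; cleared 0 line(s) (total 0); column heights now [0 0 1 2 1 0], max=2
Drop 2: I rot1 at col 4 lands with bottom-row=1; cleared 0 line(s) (total 0); column heights now [0 0 1 2 5 0], max=5
Drop 3: T rot3 at col 0 lands with bottom-row=0; cleared 0 line(s) (total 0); column heights now [2 3 1 2 5 0], max=5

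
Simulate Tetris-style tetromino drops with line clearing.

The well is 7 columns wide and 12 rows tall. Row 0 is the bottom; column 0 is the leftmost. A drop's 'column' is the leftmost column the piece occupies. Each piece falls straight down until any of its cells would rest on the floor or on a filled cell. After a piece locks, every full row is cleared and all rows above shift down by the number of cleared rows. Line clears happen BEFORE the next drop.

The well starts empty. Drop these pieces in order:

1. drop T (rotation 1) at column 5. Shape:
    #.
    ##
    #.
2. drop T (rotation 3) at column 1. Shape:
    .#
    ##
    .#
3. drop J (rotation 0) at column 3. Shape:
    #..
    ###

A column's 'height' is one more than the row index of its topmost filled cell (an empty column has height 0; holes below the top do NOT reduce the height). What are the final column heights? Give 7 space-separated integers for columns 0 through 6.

Answer: 0 2 3 5 4 4 2

Derivation:
Drop 1: T rot1 at col 5 lands with bottom-row=0; cleared 0 line(s) (total 0); column heights now [0 0 0 0 0 3 2], max=3
Drop 2: T rot3 at col 1 lands with bottom-row=0; cleared 0 line(s) (total 0); column heights now [0 2 3 0 0 3 2], max=3
Drop 3: J rot0 at col 3 lands with bottom-row=3; cleared 0 line(s) (total 0); column heights now [0 2 3 5 4 4 2], max=5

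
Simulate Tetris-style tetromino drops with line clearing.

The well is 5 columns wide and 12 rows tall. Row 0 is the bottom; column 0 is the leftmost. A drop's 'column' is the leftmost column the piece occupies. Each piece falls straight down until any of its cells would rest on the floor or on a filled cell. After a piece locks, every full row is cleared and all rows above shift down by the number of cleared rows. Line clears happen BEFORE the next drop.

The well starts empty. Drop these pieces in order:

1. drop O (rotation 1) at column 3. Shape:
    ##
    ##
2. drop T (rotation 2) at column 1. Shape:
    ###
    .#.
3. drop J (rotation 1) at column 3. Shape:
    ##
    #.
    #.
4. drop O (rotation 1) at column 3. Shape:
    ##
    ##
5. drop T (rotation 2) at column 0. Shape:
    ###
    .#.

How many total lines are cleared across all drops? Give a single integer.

Answer: 0

Derivation:
Drop 1: O rot1 at col 3 lands with bottom-row=0; cleared 0 line(s) (total 0); column heights now [0 0 0 2 2], max=2
Drop 2: T rot2 at col 1 lands with bottom-row=1; cleared 0 line(s) (total 0); column heights now [0 3 3 3 2], max=3
Drop 3: J rot1 at col 3 lands with bottom-row=3; cleared 0 line(s) (total 0); column heights now [0 3 3 6 6], max=6
Drop 4: O rot1 at col 3 lands with bottom-row=6; cleared 0 line(s) (total 0); column heights now [0 3 3 8 8], max=8
Drop 5: T rot2 at col 0 lands with bottom-row=3; cleared 0 line(s) (total 0); column heights now [5 5 5 8 8], max=8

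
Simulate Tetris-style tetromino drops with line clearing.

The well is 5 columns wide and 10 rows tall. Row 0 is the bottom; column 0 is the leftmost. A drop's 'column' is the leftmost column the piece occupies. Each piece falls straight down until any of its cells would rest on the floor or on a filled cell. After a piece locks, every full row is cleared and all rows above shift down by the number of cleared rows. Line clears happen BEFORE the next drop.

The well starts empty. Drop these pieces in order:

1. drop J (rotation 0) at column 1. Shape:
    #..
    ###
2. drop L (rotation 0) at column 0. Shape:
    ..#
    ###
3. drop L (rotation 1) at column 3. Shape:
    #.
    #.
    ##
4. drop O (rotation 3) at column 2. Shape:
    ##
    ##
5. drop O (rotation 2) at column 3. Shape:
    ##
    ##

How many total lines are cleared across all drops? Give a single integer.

Drop 1: J rot0 at col 1 lands with bottom-row=0; cleared 0 line(s) (total 0); column heights now [0 2 1 1 0], max=2
Drop 2: L rot0 at col 0 lands with bottom-row=2; cleared 0 line(s) (total 0); column heights now [3 3 4 1 0], max=4
Drop 3: L rot1 at col 3 lands with bottom-row=1; cleared 0 line(s) (total 0); column heights now [3 3 4 4 2], max=4
Drop 4: O rot3 at col 2 lands with bottom-row=4; cleared 0 line(s) (total 0); column heights now [3 3 6 6 2], max=6
Drop 5: O rot2 at col 3 lands with bottom-row=6; cleared 0 line(s) (total 0); column heights now [3 3 6 8 8], max=8

Answer: 0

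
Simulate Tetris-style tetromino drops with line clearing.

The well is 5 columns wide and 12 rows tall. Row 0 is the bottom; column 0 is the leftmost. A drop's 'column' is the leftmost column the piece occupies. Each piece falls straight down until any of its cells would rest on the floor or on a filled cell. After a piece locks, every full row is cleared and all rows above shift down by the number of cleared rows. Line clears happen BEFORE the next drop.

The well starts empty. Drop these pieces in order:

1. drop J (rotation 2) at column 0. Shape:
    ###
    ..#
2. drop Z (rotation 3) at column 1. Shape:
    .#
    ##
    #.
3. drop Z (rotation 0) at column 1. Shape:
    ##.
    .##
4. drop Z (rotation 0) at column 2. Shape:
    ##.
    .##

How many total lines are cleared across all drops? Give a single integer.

Drop 1: J rot2 at col 0 lands with bottom-row=0; cleared 0 line(s) (total 0); column heights now [2 2 2 0 0], max=2
Drop 2: Z rot3 at col 1 lands with bottom-row=2; cleared 0 line(s) (total 0); column heights now [2 4 5 0 0], max=5
Drop 3: Z rot0 at col 1 lands with bottom-row=5; cleared 0 line(s) (total 0); column heights now [2 7 7 6 0], max=7
Drop 4: Z rot0 at col 2 lands with bottom-row=6; cleared 0 line(s) (total 0); column heights now [2 7 8 8 7], max=8

Answer: 0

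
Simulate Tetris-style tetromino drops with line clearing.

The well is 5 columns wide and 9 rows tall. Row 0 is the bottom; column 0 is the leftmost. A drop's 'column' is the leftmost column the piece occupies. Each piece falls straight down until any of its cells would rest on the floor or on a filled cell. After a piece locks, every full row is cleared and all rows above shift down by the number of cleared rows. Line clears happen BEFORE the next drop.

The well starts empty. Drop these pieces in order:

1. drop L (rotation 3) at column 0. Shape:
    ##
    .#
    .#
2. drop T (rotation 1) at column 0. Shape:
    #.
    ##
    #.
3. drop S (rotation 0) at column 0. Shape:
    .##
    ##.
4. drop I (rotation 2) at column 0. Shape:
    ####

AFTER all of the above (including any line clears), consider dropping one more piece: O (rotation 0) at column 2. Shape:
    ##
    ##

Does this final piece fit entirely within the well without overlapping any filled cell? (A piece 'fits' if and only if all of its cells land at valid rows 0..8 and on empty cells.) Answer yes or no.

Answer: no

Derivation:
Drop 1: L rot3 at col 0 lands with bottom-row=0; cleared 0 line(s) (total 0); column heights now [3 3 0 0 0], max=3
Drop 2: T rot1 at col 0 lands with bottom-row=3; cleared 0 line(s) (total 0); column heights now [6 5 0 0 0], max=6
Drop 3: S rot0 at col 0 lands with bottom-row=6; cleared 0 line(s) (total 0); column heights now [7 8 8 0 0], max=8
Drop 4: I rot2 at col 0 lands with bottom-row=8; cleared 0 line(s) (total 0); column heights now [9 9 9 9 0], max=9
Test piece O rot0 at col 2 (width 2): heights before test = [9 9 9 9 0]; fits = False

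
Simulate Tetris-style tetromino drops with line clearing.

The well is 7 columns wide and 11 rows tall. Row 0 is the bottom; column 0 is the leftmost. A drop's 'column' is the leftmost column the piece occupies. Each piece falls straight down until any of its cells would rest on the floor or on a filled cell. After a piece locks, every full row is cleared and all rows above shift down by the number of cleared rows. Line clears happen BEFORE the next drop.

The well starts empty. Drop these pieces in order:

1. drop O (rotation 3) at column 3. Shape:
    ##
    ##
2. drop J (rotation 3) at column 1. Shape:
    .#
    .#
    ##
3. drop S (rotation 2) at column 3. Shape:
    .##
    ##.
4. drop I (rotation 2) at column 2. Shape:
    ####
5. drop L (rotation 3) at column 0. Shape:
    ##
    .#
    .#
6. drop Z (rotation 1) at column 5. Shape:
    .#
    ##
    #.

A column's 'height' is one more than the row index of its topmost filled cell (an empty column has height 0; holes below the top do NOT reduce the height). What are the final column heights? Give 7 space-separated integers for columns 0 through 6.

Drop 1: O rot3 at col 3 lands with bottom-row=0; cleared 0 line(s) (total 0); column heights now [0 0 0 2 2 0 0], max=2
Drop 2: J rot3 at col 1 lands with bottom-row=0; cleared 0 line(s) (total 0); column heights now [0 1 3 2 2 0 0], max=3
Drop 3: S rot2 at col 3 lands with bottom-row=2; cleared 0 line(s) (total 0); column heights now [0 1 3 3 4 4 0], max=4
Drop 4: I rot2 at col 2 lands with bottom-row=4; cleared 0 line(s) (total 0); column heights now [0 1 5 5 5 5 0], max=5
Drop 5: L rot3 at col 0 lands with bottom-row=1; cleared 0 line(s) (total 0); column heights now [4 4 5 5 5 5 0], max=5
Drop 6: Z rot1 at col 5 lands with bottom-row=5; cleared 0 line(s) (total 0); column heights now [4 4 5 5 5 7 8], max=8

Answer: 4 4 5 5 5 7 8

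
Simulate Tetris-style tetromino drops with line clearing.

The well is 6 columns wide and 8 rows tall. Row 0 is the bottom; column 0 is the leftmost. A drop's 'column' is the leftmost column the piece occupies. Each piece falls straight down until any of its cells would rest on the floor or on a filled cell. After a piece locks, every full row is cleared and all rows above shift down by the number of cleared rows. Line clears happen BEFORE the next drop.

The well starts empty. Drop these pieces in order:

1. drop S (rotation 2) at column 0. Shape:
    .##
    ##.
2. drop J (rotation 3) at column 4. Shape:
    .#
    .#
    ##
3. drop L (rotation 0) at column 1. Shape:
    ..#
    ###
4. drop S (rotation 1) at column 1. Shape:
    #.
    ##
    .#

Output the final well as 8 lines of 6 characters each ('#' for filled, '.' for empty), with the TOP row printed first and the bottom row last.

Answer: ......
......
.#....
.##...
..##..
.###.#
.##..#
##..##

Derivation:
Drop 1: S rot2 at col 0 lands with bottom-row=0; cleared 0 line(s) (total 0); column heights now [1 2 2 0 0 0], max=2
Drop 2: J rot3 at col 4 lands with bottom-row=0; cleared 0 line(s) (total 0); column heights now [1 2 2 0 1 3], max=3
Drop 3: L rot0 at col 1 lands with bottom-row=2; cleared 0 line(s) (total 0); column heights now [1 3 3 4 1 3], max=4
Drop 4: S rot1 at col 1 lands with bottom-row=3; cleared 0 line(s) (total 0); column heights now [1 6 5 4 1 3], max=6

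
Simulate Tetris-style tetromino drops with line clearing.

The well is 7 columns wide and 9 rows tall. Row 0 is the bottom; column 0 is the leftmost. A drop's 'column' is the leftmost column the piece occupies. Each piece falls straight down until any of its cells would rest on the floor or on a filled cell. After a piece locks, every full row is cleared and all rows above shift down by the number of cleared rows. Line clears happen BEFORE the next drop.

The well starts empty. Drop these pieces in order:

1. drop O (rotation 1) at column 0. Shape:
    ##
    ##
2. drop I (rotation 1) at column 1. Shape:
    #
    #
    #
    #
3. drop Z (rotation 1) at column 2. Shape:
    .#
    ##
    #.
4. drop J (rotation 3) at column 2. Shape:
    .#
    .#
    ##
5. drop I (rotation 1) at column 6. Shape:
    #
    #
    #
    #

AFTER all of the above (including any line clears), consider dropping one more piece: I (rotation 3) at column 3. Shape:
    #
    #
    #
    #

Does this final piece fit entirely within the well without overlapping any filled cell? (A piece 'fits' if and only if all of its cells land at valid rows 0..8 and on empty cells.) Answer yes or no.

Drop 1: O rot1 at col 0 lands with bottom-row=0; cleared 0 line(s) (total 0); column heights now [2 2 0 0 0 0 0], max=2
Drop 2: I rot1 at col 1 lands with bottom-row=2; cleared 0 line(s) (total 0); column heights now [2 6 0 0 0 0 0], max=6
Drop 3: Z rot1 at col 2 lands with bottom-row=0; cleared 0 line(s) (total 0); column heights now [2 6 2 3 0 0 0], max=6
Drop 4: J rot3 at col 2 lands with bottom-row=3; cleared 0 line(s) (total 0); column heights now [2 6 4 6 0 0 0], max=6
Drop 5: I rot1 at col 6 lands with bottom-row=0; cleared 0 line(s) (total 0); column heights now [2 6 4 6 0 0 4], max=6
Test piece I rot3 at col 3 (width 1): heights before test = [2 6 4 6 0 0 4]; fits = False

Answer: no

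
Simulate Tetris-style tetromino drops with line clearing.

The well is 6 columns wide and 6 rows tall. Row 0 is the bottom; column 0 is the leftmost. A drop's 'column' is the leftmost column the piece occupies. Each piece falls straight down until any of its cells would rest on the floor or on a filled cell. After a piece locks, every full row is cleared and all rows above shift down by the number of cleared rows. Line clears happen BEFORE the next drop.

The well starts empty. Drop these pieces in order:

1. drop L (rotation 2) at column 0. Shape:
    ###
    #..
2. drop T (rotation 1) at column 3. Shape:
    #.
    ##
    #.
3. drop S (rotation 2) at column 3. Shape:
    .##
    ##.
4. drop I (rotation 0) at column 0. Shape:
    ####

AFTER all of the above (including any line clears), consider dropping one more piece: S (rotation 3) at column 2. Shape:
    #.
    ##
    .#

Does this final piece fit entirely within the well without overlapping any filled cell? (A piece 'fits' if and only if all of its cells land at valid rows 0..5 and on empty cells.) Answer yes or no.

Answer: no

Derivation:
Drop 1: L rot2 at col 0 lands with bottom-row=0; cleared 0 line(s) (total 0); column heights now [2 2 2 0 0 0], max=2
Drop 2: T rot1 at col 3 lands with bottom-row=0; cleared 0 line(s) (total 0); column heights now [2 2 2 3 2 0], max=3
Drop 3: S rot2 at col 3 lands with bottom-row=3; cleared 0 line(s) (total 0); column heights now [2 2 2 4 5 5], max=5
Drop 4: I rot0 at col 0 lands with bottom-row=4; cleared 1 line(s) (total 1); column heights now [2 2 2 4 4 0], max=4
Test piece S rot3 at col 2 (width 2): heights before test = [2 2 2 4 4 0]; fits = False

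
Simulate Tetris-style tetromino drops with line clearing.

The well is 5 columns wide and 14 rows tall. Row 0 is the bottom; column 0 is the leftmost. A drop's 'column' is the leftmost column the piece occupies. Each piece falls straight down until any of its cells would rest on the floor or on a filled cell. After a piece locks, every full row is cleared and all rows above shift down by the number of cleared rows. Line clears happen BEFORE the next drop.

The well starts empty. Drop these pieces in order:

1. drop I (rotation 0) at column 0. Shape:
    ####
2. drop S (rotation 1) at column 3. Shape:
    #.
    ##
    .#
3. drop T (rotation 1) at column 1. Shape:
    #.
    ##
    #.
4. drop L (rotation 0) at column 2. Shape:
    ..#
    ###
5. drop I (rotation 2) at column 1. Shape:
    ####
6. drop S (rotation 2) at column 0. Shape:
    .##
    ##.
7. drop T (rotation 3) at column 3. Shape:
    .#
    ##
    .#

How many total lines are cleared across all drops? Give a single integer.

Answer: 1

Derivation:
Drop 1: I rot0 at col 0 lands with bottom-row=0; cleared 0 line(s) (total 0); column heights now [1 1 1 1 0], max=1
Drop 2: S rot1 at col 3 lands with bottom-row=0; cleared 1 line(s) (total 1); column heights now [0 0 0 2 1], max=2
Drop 3: T rot1 at col 1 lands with bottom-row=0; cleared 0 line(s) (total 1); column heights now [0 3 2 2 1], max=3
Drop 4: L rot0 at col 2 lands with bottom-row=2; cleared 0 line(s) (total 1); column heights now [0 3 3 3 4], max=4
Drop 5: I rot2 at col 1 lands with bottom-row=4; cleared 0 line(s) (total 1); column heights now [0 5 5 5 5], max=5
Drop 6: S rot2 at col 0 lands with bottom-row=5; cleared 0 line(s) (total 1); column heights now [6 7 7 5 5], max=7
Drop 7: T rot3 at col 3 lands with bottom-row=5; cleared 0 line(s) (total 1); column heights now [6 7 7 7 8], max=8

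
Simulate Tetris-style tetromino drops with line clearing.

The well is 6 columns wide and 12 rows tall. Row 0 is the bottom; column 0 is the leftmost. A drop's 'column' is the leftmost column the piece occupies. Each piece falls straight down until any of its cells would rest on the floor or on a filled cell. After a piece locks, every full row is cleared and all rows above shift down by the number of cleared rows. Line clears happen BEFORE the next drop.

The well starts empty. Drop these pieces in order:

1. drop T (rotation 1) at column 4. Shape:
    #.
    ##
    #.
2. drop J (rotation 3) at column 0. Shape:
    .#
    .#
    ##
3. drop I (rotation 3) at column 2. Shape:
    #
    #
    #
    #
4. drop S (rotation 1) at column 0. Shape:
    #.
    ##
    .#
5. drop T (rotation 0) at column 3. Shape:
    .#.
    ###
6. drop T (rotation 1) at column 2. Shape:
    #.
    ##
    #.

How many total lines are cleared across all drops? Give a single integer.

Drop 1: T rot1 at col 4 lands with bottom-row=0; cleared 0 line(s) (total 0); column heights now [0 0 0 0 3 2], max=3
Drop 2: J rot3 at col 0 lands with bottom-row=0; cleared 0 line(s) (total 0); column heights now [1 3 0 0 3 2], max=3
Drop 3: I rot3 at col 2 lands with bottom-row=0; cleared 0 line(s) (total 0); column heights now [1 3 4 0 3 2], max=4
Drop 4: S rot1 at col 0 lands with bottom-row=3; cleared 0 line(s) (total 0); column heights now [6 5 4 0 3 2], max=6
Drop 5: T rot0 at col 3 lands with bottom-row=3; cleared 0 line(s) (total 0); column heights now [6 5 4 4 5 4], max=6
Drop 6: T rot1 at col 2 lands with bottom-row=4; cleared 0 line(s) (total 0); column heights now [6 5 7 6 5 4], max=7

Answer: 0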